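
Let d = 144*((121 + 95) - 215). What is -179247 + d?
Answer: -179103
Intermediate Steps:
d = 144 (d = 144*(216 - 215) = 144*1 = 144)
-179247 + d = -179247 + 144 = -179103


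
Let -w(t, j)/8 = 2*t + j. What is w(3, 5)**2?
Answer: 7744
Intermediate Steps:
w(t, j) = -16*t - 8*j (w(t, j) = -8*(2*t + j) = -8*(j + 2*t) = -16*t - 8*j)
w(3, 5)**2 = (-16*3 - 8*5)**2 = (-48 - 40)**2 = (-88)**2 = 7744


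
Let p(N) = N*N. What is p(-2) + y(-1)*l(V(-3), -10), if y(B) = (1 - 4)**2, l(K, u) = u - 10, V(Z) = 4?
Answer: -176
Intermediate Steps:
l(K, u) = -10 + u
p(N) = N**2
y(B) = 9 (y(B) = (-3)**2 = 9)
p(-2) + y(-1)*l(V(-3), -10) = (-2)**2 + 9*(-10 - 10) = 4 + 9*(-20) = 4 - 180 = -176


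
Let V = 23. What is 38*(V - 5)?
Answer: 684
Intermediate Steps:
38*(V - 5) = 38*(23 - 5) = 38*18 = 684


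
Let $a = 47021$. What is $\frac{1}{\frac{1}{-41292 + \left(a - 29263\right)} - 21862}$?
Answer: $- \frac{23534}{514500309} \approx -4.5741 \cdot 10^{-5}$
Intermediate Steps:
$\frac{1}{\frac{1}{-41292 + \left(a - 29263\right)} - 21862} = \frac{1}{\frac{1}{-41292 + \left(47021 - 29263\right)} - 21862} = \frac{1}{\frac{1}{-41292 + 17758} - 21862} = \frac{1}{\frac{1}{-23534} - 21862} = \frac{1}{- \frac{1}{23534} - 21862} = \frac{1}{- \frac{514500309}{23534}} = - \frac{23534}{514500309}$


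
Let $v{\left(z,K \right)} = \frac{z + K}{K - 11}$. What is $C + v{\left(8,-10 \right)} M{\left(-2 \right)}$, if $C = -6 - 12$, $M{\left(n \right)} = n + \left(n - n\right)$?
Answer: $- \frac{382}{21} \approx -18.19$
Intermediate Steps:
$v{\left(z,K \right)} = \frac{K + z}{-11 + K}$
$M{\left(n \right)} = n$ ($M{\left(n \right)} = n + 0 = n$)
$C = -18$ ($C = -6 - 12 = -18$)
$C + v{\left(8,-10 \right)} M{\left(-2 \right)} = -18 + \frac{-10 + 8}{-11 - 10} \left(-2\right) = -18 + \frac{1}{-21} \left(-2\right) \left(-2\right) = -18 + \left(- \frac{1}{21}\right) \left(-2\right) \left(-2\right) = -18 + \frac{2}{21} \left(-2\right) = -18 - \frac{4}{21} = - \frac{382}{21}$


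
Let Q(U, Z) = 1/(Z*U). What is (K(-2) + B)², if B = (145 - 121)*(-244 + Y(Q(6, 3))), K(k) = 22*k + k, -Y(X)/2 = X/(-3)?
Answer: 2820672100/81 ≈ 3.4823e+7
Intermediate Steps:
Q(U, Z) = 1/(U*Z)
Y(X) = 2*X/3 (Y(X) = -2*X/(-3) = -2*X*(-1)/3 = -(-2)*X/3 = 2*X/3)
K(k) = 23*k
B = -52696/9 (B = (145 - 121)*(-244 + 2*(1/(6*3))/3) = 24*(-244 + 2*((⅙)*(⅓))/3) = 24*(-244 + (⅔)*(1/18)) = 24*(-244 + 1/27) = 24*(-6587/27) = -52696/9 ≈ -5855.1)
(K(-2) + B)² = (23*(-2) - 52696/9)² = (-46 - 52696/9)² = (-53110/9)² = 2820672100/81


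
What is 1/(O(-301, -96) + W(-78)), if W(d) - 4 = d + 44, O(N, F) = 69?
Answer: 1/39 ≈ 0.025641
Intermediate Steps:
W(d) = 48 + d (W(d) = 4 + (d + 44) = 4 + (44 + d) = 48 + d)
1/(O(-301, -96) + W(-78)) = 1/(69 + (48 - 78)) = 1/(69 - 30) = 1/39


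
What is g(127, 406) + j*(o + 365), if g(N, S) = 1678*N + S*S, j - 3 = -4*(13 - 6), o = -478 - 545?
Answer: 394392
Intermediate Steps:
o = -1023
j = -25 (j = 3 - 4*(13 - 6) = 3 - 4*7 = 3 - 28 = -25)
g(N, S) = S² + 1678*N (g(N, S) = 1678*N + S² = S² + 1678*N)
g(127, 406) + j*(o + 365) = (406² + 1678*127) - 25*(-1023 + 365) = (164836 + 213106) - 25*(-658) = 377942 + 16450 = 394392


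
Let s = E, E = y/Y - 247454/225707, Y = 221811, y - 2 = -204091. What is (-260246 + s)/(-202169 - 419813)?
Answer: 13029133567017859/31139090567177214 ≈ 0.41842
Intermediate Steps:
y = -204089 (y = 2 - 204091 = -204089)
E = -100952335117/50064295377 (E = -204089/221811 - 247454/225707 = -100952335117/50064295377 ≈ -2.0165)
s = -100952335117/50064295377 ≈ -2.0165
(-260246 + s)/(-202169 - 419813) = (-260246 - 100952335117/50064295377)/(-202169 - 419813) = -13029133567017859/50064295377/(-621982) = -13029133567017859/50064295377*(-1/621982) = 13029133567017859/31139090567177214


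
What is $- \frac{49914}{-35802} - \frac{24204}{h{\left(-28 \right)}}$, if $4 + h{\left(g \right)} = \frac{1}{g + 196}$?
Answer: $\frac{8089675691}{1334619} \approx 6061.4$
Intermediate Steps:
$h{\left(g \right)} = -4 + \frac{1}{196 + g}$ ($h{\left(g \right)} = -4 + \frac{1}{g + 196} = -4 + \frac{1}{196 + g}$)
$- \frac{49914}{-35802} - \frac{24204}{h{\left(-28 \right)}} = - \frac{49914}{-35802} - \frac{24204}{\frac{1}{196 - 28} \left(-783 - -112\right)} = \left(-49914\right) \left(- \frac{1}{35802}\right) - \frac{24204}{\frac{1}{168} \left(-783 + 112\right)} = \frac{2773}{1989} - \frac{24204}{\frac{1}{168} \left(-671\right)} = \frac{2773}{1989} - \frac{24204}{- \frac{671}{168}} = \frac{2773}{1989} - - \frac{4066272}{671} = \frac{2773}{1989} + \frac{4066272}{671} = \frac{8089675691}{1334619}$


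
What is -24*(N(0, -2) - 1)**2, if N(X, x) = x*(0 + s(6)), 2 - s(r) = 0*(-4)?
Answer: -600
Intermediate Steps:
s(r) = 2 (s(r) = 2 - 0*(-4) = 2 - 1*0 = 2 + 0 = 2)
N(X, x) = 2*x (N(X, x) = x*(0 + 2) = x*2 = 2*x)
-24*(N(0, -2) - 1)**2 = -24*(2*(-2) - 1)**2 = -24*(-4 - 1)**2 = -24*(-5)**2 = -24*25 = -600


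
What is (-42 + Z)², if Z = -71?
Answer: 12769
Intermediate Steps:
(-42 + Z)² = (-42 - 71)² = (-113)² = 12769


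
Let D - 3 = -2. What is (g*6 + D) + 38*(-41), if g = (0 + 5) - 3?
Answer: -1545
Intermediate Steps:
D = 1 (D = 3 - 2 = 1)
g = 2 (g = 5 - 3 = 2)
(g*6 + D) + 38*(-41) = (2*6 + 1) + 38*(-41) = (12 + 1) - 1558 = 13 - 1558 = -1545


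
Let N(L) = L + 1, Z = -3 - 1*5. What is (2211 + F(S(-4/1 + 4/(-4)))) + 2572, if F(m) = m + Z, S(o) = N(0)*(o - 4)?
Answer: 4766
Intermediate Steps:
Z = -8 (Z = -3 - 5 = -8)
N(L) = 1 + L
S(o) = -4 + o (S(o) = (1 + 0)*(o - 4) = 1*(-4 + o) = -4 + o)
F(m) = -8 + m (F(m) = m - 8 = -8 + m)
(2211 + F(S(-4/1 + 4/(-4)))) + 2572 = (2211 + (-8 + (-4 + (-4/1 + 4/(-4))))) + 2572 = (2211 + (-8 + (-4 + (-4*1 + 4*(-1/4))))) + 2572 = (2211 + (-8 + (-4 + (-4 - 1)))) + 2572 = (2211 + (-8 + (-4 - 5))) + 2572 = (2211 + (-8 - 9)) + 2572 = (2211 - 17) + 2572 = 2194 + 2572 = 4766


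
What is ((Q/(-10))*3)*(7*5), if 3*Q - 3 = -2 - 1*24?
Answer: 161/2 ≈ 80.500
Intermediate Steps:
Q = -23/3 (Q = 1 + (-2 - 1*24)/3 = 1 + (-2 - 24)/3 = 1 + (1/3)*(-26) = 1 - 26/3 = -23/3 ≈ -7.6667)
((Q/(-10))*3)*(7*5) = (-23/3/(-10)*3)*(7*5) = (-23/3*(-1/10)*3)*35 = ((23/30)*3)*35 = (23/10)*35 = 161/2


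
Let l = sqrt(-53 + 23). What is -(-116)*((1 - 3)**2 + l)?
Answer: 464 + 116*I*sqrt(30) ≈ 464.0 + 635.36*I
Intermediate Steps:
l = I*sqrt(30) (l = sqrt(-30) = I*sqrt(30) ≈ 5.4772*I)
-(-116)*((1 - 3)**2 + l) = -(-116)*((1 - 3)**2 + I*sqrt(30)) = -(-116)*((-2)**2 + I*sqrt(30)) = -(-116)*(4 + I*sqrt(30)) = -(-464 - 116*I*sqrt(30)) = 464 + 116*I*sqrt(30)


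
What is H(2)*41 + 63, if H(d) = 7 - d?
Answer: 268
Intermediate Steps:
H(2)*41 + 63 = (7 - 1*2)*41 + 63 = (7 - 2)*41 + 63 = 5*41 + 63 = 205 + 63 = 268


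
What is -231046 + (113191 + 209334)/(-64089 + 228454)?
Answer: -7595110653/32873 ≈ -2.3104e+5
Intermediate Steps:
-231046 + (113191 + 209334)/(-64089 + 228454) = -231046 + 322525/164365 = -231046 + 322525*(1/164365) = -231046 + 64505/32873 = -7595110653/32873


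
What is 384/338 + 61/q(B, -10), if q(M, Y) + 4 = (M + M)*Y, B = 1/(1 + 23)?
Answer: -56286/4901 ≈ -11.485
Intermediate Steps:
B = 1/24 ≈ 0.041667
q(M, Y) = -4 + 2*M*Y (q(M, Y) = -4 + (M + M)*Y = -4 + (2*M)*Y = -4 + 2*M*Y)
384/338 + 61/q(B, -10) = 384/338 + 61/(-4 + 2*(1/24)*(-10)) = 384*(1/338) + 61/(-4 - ⅚) = 192/169 + 61/(-29/6) = 192/169 + 61*(-6/29) = 192/169 - 366/29 = -56286/4901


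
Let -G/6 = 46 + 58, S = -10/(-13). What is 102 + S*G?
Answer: -378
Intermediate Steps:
S = 10/13 (S = -10*(-1/13) = 10/13 ≈ 0.76923)
G = -624 (G = -6*(46 + 58) = -6*104 = -624)
102 + S*G = 102 + (10/13)*(-624) = 102 - 480 = -378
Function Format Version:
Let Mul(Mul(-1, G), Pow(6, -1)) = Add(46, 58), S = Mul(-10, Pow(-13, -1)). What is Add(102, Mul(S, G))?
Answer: -378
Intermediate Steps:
S = Rational(10, 13) (S = Mul(-10, Rational(-1, 13)) = Rational(10, 13) ≈ 0.76923)
G = -624 (G = Mul(-6, Add(46, 58)) = Mul(-6, 104) = -624)
Add(102, Mul(S, G)) = Add(102, Mul(Rational(10, 13), -624)) = Add(102, -480) = -378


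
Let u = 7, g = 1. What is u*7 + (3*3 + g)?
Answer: 59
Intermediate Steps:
u*7 + (3*3 + g) = 7*7 + (3*3 + 1) = 49 + (9 + 1) = 49 + 10 = 59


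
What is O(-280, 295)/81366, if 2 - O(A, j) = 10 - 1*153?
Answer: 145/81366 ≈ 0.0017821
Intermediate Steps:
O(A, j) = 145 (O(A, j) = 2 - (10 - 1*153) = 2 - (10 - 153) = 2 - 1*(-143) = 2 + 143 = 145)
O(-280, 295)/81366 = 145/81366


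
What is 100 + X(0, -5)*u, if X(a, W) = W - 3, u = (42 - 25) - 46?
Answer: 332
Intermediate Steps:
u = -29 (u = 17 - 46 = -29)
X(a, W) = -3 + W
100 + X(0, -5)*u = 100 + (-3 - 5)*(-29) = 100 - 8*(-29) = 100 + 232 = 332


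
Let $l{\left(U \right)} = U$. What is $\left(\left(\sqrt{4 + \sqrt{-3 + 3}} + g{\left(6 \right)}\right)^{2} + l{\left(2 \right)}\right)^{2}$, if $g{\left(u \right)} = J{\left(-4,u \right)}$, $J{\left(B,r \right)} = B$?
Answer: $36$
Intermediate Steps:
$g{\left(u \right)} = -4$
$\left(\left(\sqrt{4 + \sqrt{-3 + 3}} + g{\left(6 \right)}\right)^{2} + l{\left(2 \right)}\right)^{2} = \left(\left(\sqrt{4 + \sqrt{-3 + 3}} - 4\right)^{2} + 2\right)^{2} = \left(\left(\sqrt{4 + \sqrt{0}} - 4\right)^{2} + 2\right)^{2} = \left(\left(\sqrt{4 + 0} - 4\right)^{2} + 2\right)^{2} = \left(\left(\sqrt{4} - 4\right)^{2} + 2\right)^{2} = \left(\left(2 - 4\right)^{2} + 2\right)^{2} = \left(\left(-2\right)^{2} + 2\right)^{2} = \left(4 + 2\right)^{2} = 6^{2} = 36$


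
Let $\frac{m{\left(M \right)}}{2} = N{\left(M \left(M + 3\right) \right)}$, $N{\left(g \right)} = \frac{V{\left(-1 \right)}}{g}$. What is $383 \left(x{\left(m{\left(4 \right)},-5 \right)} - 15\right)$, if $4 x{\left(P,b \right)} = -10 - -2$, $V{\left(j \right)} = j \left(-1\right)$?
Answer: $-6511$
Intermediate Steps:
$V{\left(j \right)} = - j$
$N{\left(g \right)} = \frac{1}{g}$ ($N{\left(g \right)} = \frac{\left(-1\right) \left(-1\right)}{g} = 1 \frac{1}{g} = \frac{1}{g}$)
$m{\left(M \right)} = \frac{2}{M \left(3 + M\right)}$ ($m{\left(M \right)} = \frac{2}{M \left(M + 3\right)} = \frac{2}{M \left(3 + M\right)}$)
$x{\left(P,b \right)} = -2$ ($x{\left(P,b \right)} = \frac{-10 - -2}{4} = \frac{-10 + 2}{4} = \frac{1}{4} \left(-8\right) = -2$)
$383 \left(x{\left(m{\left(4 \right)},-5 \right)} - 15\right) = 383 \left(-2 - 15\right) = 383 \left(-17\right) = -6511$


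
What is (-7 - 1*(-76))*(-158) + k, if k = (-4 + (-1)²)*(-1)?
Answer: -10899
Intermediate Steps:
k = 3 (k = (-4 + 1)*(-1) = -3*(-1) = 3)
(-7 - 1*(-76))*(-158) + k = (-7 - 1*(-76))*(-158) + 3 = (-7 + 76)*(-158) + 3 = 69*(-158) + 3 = -10902 + 3 = -10899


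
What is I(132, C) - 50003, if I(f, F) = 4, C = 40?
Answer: -49999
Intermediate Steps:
I(132, C) - 50003 = 4 - 50003 = -49999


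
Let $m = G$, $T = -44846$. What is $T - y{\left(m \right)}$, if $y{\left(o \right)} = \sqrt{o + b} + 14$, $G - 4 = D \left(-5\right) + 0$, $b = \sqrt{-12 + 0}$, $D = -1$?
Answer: $-44860 - \sqrt{9 + 2 i \sqrt{3}} \approx -44863.0 - 0.5673 i$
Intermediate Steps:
$b = 2 i \sqrt{3}$ ($b = \sqrt{-12} = 2 i \sqrt{3} \approx 3.4641 i$)
$G = 9$ ($G = 4 + \left(\left(-1\right) \left(-5\right) + 0\right) = 4 + \left(5 + 0\right) = 4 + 5 = 9$)
$m = 9$
$y{\left(o \right)} = 14 + \sqrt{o + 2 i \sqrt{3}}$ ($y{\left(o \right)} = \sqrt{o + 2 i \sqrt{3}} + 14 = 14 + \sqrt{o + 2 i \sqrt{3}}$)
$T - y{\left(m \right)} = -44846 - \left(14 + \sqrt{9 + 2 i \sqrt{3}}\right) = -44860 - \sqrt{9 + 2 i \sqrt{3}}$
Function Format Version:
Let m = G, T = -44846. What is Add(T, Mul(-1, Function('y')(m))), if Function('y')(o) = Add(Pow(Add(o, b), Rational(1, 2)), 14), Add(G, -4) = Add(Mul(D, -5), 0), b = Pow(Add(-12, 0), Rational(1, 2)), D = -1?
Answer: Add(-44860, Mul(-1, Pow(Add(9, Mul(2, I, Pow(3, Rational(1, 2)))), Rational(1, 2)))) ≈ Add(-44863., Mul(-0.56730, I))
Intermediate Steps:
b = Mul(2, I, Pow(3, Rational(1, 2))) (b = Pow(-12, Rational(1, 2)) = Mul(2, I, Pow(3, Rational(1, 2))) ≈ Mul(3.4641, I))
G = 9 (G = Add(4, Add(Mul(-1, -5), 0)) = Add(4, Add(5, 0)) = Add(4, 5) = 9)
m = 9
Function('y')(o) = Add(14, Pow(Add(o, Mul(2, I, Pow(3, Rational(1, 2)))), Rational(1, 2))) (Function('y')(o) = Add(Pow(Add(o, Mul(2, I, Pow(3, Rational(1, 2)))), Rational(1, 2)), 14) = Add(14, Pow(Add(o, Mul(2, I, Pow(3, Rational(1, 2)))), Rational(1, 2))))
Add(T, Mul(-1, Function('y')(m))) = Add(-44846, Mul(-1, Add(14, Pow(Add(9, Mul(2, I, Pow(3, Rational(1, 2)))), Rational(1, 2))))) = Add(-44846, Add(-14, Mul(-1, Pow(Add(9, Mul(2, I, Pow(3, Rational(1, 2)))), Rational(1, 2))))) = Add(-44860, Mul(-1, Pow(Add(9, Mul(2, I, Pow(3, Rational(1, 2)))), Rational(1, 2))))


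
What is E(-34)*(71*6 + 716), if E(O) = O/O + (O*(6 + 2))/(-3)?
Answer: 314050/3 ≈ 1.0468e+5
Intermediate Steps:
E(O) = 1 - 8*O/3 (E(O) = 1 + (O*8)*(-1/3) = 1 + (8*O)*(-1/3) = 1 - 8*O/3)
E(-34)*(71*6 + 716) = (1 - 8/3*(-34))*(71*6 + 716) = (1 + 272/3)*(426 + 716) = (275/3)*1142 = 314050/3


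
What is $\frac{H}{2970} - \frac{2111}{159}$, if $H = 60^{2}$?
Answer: $- \frac{21101}{1749} \approx -12.065$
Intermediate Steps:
$H = 3600$
$\frac{H}{2970} - \frac{2111}{159} = \frac{3600}{2970} - \frac{2111}{159} = 3600 \cdot \frac{1}{2970} - \frac{2111}{159} = \frac{40}{33} - \frac{2111}{159} = - \frac{21101}{1749}$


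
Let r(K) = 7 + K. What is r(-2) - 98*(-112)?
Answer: 10981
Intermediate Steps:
r(-2) - 98*(-112) = (7 - 2) - 98*(-112) = 5 + 10976 = 10981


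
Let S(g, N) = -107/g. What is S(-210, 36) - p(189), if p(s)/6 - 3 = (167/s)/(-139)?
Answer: -1528301/87570 ≈ -17.452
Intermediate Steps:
p(s) = 18 - 1002/(139*s) (p(s) = 18 + 6*((167/s)/(-139)) = 18 + 6*((167/s)*(-1/139)) = 18 + 6*(-167/(139*s)) = 18 - 1002/(139*s))
S(-210, 36) - p(189) = -107/(-210) - (18 - 1002/139/189) = -107*(-1/210) - (18 - 1002/139*1/189) = 107/210 - (18 - 334/8757) = 107/210 - 1*157292/8757 = 107/210 - 157292/8757 = -1528301/87570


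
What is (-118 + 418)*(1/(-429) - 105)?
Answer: -4504600/143 ≈ -31501.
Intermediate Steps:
(-118 + 418)*(1/(-429) - 105) = 300*(-1/429 - 105) = 300*(-45046/429) = -4504600/143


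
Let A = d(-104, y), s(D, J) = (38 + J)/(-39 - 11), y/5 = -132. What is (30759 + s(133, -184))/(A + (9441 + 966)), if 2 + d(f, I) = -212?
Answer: 769048/254825 ≈ 3.0179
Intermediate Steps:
y = -660 (y = 5*(-132) = -660)
d(f, I) = -214 (d(f, I) = -2 - 212 = -214)
s(D, J) = -19/25 - J/50 (s(D, J) = (38 + J)/(-50) = (38 + J)*(-1/50) = -19/25 - J/50)
A = -214
(30759 + s(133, -184))/(A + (9441 + 966)) = (30759 + (-19/25 - 1/50*(-184)))/(-214 + (9441 + 966)) = (30759 + (-19/25 + 92/25))/(-214 + 10407) = (30759 + 73/25)/10193 = (769048/25)*(1/10193) = 769048/254825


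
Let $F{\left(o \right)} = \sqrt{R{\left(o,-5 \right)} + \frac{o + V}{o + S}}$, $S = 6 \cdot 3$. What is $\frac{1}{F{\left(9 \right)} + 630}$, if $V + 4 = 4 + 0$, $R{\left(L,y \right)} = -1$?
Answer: $\frac{945}{595351} - \frac{i \sqrt{6}}{1190702} \approx 0.0015873 - 2.0572 \cdot 10^{-6} i$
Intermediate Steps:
$S = 18$
$V = 0$ ($V = -4 + \left(4 + 0\right) = -4 + 4 = 0$)
$F{\left(o \right)} = \sqrt{-1 + \frac{o}{18 + o}}$ ($F{\left(o \right)} = \sqrt{-1 + \frac{o + 0}{o + 18}} = \sqrt{-1 + \frac{o}{18 + o}}$)
$\frac{1}{F{\left(9 \right)} + 630} = \frac{1}{3 \sqrt{2} \sqrt{- \frac{1}{18 + 9}} + 630} = \frac{1}{3 \sqrt{2} \sqrt{- \frac{1}{27}} + 630} = \frac{1}{3 \sqrt{2} \frac{i \sqrt{3}}{9} + 630} = \frac{1}{\frac{i \sqrt{6}}{3} + 630} = \frac{1}{630 + \frac{i \sqrt{6}}{3}}$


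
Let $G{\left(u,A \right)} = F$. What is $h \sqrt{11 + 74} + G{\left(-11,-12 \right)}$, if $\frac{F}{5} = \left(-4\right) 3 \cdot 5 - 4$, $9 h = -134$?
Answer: $-320 - \frac{134 \sqrt{85}}{9} \approx -457.27$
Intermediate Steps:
$h = - \frac{134}{9}$ ($h = \frac{1}{9} \left(-134\right) = - \frac{134}{9} \approx -14.889$)
$F = -320$ ($F = 5 \left(\left(-4\right) 3 \cdot 5 - 4\right) = 5 \left(\left(-12\right) 5 - 4\right) = 5 \left(-60 - 4\right) = 5 \left(-64\right) = -320$)
$G{\left(u,A \right)} = -320$
$h \sqrt{11 + 74} + G{\left(-11,-12 \right)} = - \frac{134 \sqrt{11 + 74}}{9} - 320 = - \frac{134 \sqrt{85}}{9} - 320 = -320 - \frac{134 \sqrt{85}}{9}$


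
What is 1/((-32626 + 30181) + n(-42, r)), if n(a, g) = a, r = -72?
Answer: -1/2487 ≈ -0.00040209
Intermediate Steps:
1/((-32626 + 30181) + n(-42, r)) = 1/((-32626 + 30181) - 42) = 1/(-2445 - 42) = 1/(-2487) = -1/2487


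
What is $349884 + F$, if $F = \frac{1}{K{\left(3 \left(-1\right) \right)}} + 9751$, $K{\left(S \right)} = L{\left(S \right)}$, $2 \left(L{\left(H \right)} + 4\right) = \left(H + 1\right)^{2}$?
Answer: $\frac{719269}{2} \approx 3.5963 \cdot 10^{5}$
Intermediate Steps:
$L{\left(H \right)} = -4 + \frac{\left(1 + H\right)^{2}}{2}$ ($L{\left(H \right)} = -4 + \frac{\left(H + 1\right)^{2}}{2} = -4 + \frac{\left(1 + H\right)^{2}}{2}$)
$K{\left(S \right)} = -4 + \frac{\left(1 + S\right)^{2}}{2}$
$F = \frac{19501}{2}$ ($F = \frac{1}{-4 + \frac{\left(1 + 3 \left(-1\right)\right)^{2}}{2}} + 9751 = \frac{1}{-4 + \frac{\left(1 - 3\right)^{2}}{2}} + 9751 = \frac{1}{-4 + \frac{\left(-2\right)^{2}}{2}} + 9751 = \frac{1}{-4 + \frac{1}{2} \cdot 4} + 9751 = \frac{1}{-4 + 2} + 9751 = \frac{1}{-2} + 9751 = - \frac{1}{2} + 9751 = \frac{19501}{2} \approx 9750.5$)
$349884 + F = 349884 + \frac{19501}{2} = \frac{719269}{2}$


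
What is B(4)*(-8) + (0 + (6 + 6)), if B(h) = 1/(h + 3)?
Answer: 76/7 ≈ 10.857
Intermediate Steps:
B(h) = 1/(3 + h)
B(4)*(-8) + (0 + (6 + 6)) = -8/(3 + 4) + (0 + (6 + 6)) = -8/7 + (0 + 12) = (1/7)*(-8) + 12 = -8/7 + 12 = 76/7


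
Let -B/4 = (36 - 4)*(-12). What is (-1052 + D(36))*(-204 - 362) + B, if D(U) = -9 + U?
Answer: 581686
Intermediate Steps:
B = 1536 (B = -4*(36 - 4)*(-12) = -128*(-12) = -4*(-384) = 1536)
(-1052 + D(36))*(-204 - 362) + B = (-1052 + (-9 + 36))*(-204 - 362) + 1536 = (-1052 + 27)*(-566) + 1536 = -1025*(-566) + 1536 = 580150 + 1536 = 581686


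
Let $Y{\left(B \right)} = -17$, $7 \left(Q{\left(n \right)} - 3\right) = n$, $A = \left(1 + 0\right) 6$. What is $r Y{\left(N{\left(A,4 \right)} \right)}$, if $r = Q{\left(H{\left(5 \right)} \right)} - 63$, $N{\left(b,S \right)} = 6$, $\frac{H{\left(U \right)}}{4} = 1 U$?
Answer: $\frac{6800}{7} \approx 971.43$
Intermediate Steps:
$H{\left(U \right)} = 4 U$ ($H{\left(U \right)} = 4 \cdot 1 U = 4 U$)
$A = 6$ ($A = 1 \cdot 6 = 6$)
$Q{\left(n \right)} = 3 + \frac{n}{7}$
$r = - \frac{400}{7}$ ($r = \left(3 + \frac{4 \cdot 5}{7}\right) - 63 = \left(3 + \frac{1}{7} \cdot 20\right) - 63 = \left(3 + \frac{20}{7}\right) - 63 = \frac{41}{7} - 63 = - \frac{400}{7} \approx -57.143$)
$r Y{\left(N{\left(A,4 \right)} \right)} = \left(- \frac{400}{7}\right) \left(-17\right) = \frac{6800}{7}$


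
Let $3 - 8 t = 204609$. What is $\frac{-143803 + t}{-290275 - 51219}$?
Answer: $\frac{677515}{1365976} \approx 0.49599$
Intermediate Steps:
$t = - \frac{102303}{4}$ ($t = \frac{3}{8} - \frac{204609}{8} = - \frac{102303}{4} \approx -25576.0$)
$\frac{-143803 + t}{-290275 - 51219} = \frac{-143803 - \frac{102303}{4}}{-290275 - 51219} = - \frac{677515}{4 \left(-341494\right)} = \left(- \frac{677515}{4}\right) \left(- \frac{1}{341494}\right) = \frac{677515}{1365976}$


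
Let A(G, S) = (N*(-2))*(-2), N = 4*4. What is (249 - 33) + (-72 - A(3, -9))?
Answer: 80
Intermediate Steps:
N = 16
A(G, S) = 64 (A(G, S) = (16*(-2))*(-2) = -32*(-2) = 64)
(249 - 33) + (-72 - A(3, -9)) = (249 - 33) + (-72 - 1*64) = 216 + (-72 - 64) = 216 - 136 = 80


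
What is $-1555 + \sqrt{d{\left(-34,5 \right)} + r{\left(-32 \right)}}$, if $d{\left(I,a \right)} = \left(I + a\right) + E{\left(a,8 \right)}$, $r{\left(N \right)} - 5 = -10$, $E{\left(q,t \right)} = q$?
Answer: $-1555 + i \sqrt{29} \approx -1555.0 + 5.3852 i$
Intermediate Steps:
$r{\left(N \right)} = -5$ ($r{\left(N \right)} = 5 - 10 = -5$)
$d{\left(I,a \right)} = I + 2 a$ ($d{\left(I,a \right)} = \left(I + a\right) + a = I + 2 a$)
$-1555 + \sqrt{d{\left(-34,5 \right)} + r{\left(-32 \right)}} = -1555 + \sqrt{\left(-34 + 2 \cdot 5\right) - 5} = -1555 + \sqrt{\left(-34 + 10\right) - 5} = -1555 + \sqrt{-24 - 5} = -1555 + \sqrt{-29} = -1555 + i \sqrt{29}$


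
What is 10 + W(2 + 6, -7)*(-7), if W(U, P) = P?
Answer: 59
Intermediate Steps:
10 + W(2 + 6, -7)*(-7) = 10 - 7*(-7) = 10 + 49 = 59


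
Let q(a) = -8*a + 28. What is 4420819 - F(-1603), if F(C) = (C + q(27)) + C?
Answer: 4424213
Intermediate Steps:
q(a) = 28 - 8*a
F(C) = -188 + 2*C (F(C) = (C + (28 - 8*27)) + C = (C + (28 - 216)) + C = (C - 188) + C = (-188 + C) + C = -188 + 2*C)
4420819 - F(-1603) = 4420819 - (-188 + 2*(-1603)) = 4420819 - (-188 - 3206) = 4420819 - 1*(-3394) = 4420819 + 3394 = 4424213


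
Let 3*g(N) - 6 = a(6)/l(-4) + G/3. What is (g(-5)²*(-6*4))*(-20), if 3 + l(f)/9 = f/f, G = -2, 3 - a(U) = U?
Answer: 4840/3 ≈ 1613.3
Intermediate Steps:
a(U) = 3 - U
l(f) = -18 (l(f) = -27 + 9*(f/f) = -27 + 9*1 = -27 + 9 = -18)
g(N) = 11/6 (g(N) = 2 + ((3 - 1*6)/(-18) - 2/3)/3 = 2 + ((3 - 6)*(-1/18) - 2*⅓)/3 = 2 + (-3*(-1/18) - ⅔)/3 = 2 + (⅙ - ⅔)/3 = 2 + (⅓)*(-½) = 2 - ⅙ = 11/6)
(g(-5)²*(-6*4))*(-20) = ((11/6)²*(-6*4))*(-20) = ((121/36)*(-24))*(-20) = -242/3*(-20) = 4840/3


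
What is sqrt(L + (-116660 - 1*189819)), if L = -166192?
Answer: 3*I*sqrt(52519) ≈ 687.51*I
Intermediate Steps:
sqrt(L + (-116660 - 1*189819)) = sqrt(-166192 + (-116660 - 1*189819)) = sqrt(-166192 + (-116660 - 189819)) = sqrt(-166192 - 306479) = sqrt(-472671) = 3*I*sqrt(52519)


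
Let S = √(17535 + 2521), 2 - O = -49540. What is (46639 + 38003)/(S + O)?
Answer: 45579717/26678149 - 42321*√5014/613597427 ≈ 1.7036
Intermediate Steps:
O = 49542 (O = 2 - 1*(-49540) = 2 + 49540 = 49542)
S = 2*√5014 (S = √20056 = 2*√5014 ≈ 141.62)
(46639 + 38003)/(S + O) = (46639 + 38003)/(2*√5014 + 49542) = 84642/(49542 + 2*√5014)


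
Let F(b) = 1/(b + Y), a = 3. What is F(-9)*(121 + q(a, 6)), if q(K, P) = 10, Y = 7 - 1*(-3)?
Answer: 131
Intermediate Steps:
Y = 10 (Y = 7 + 3 = 10)
F(b) = 1/(10 + b) (F(b) = 1/(b + 10) = 1/(10 + b))
F(-9)*(121 + q(a, 6)) = (121 + 10)/(10 - 9) = 131/1 = 1*131 = 131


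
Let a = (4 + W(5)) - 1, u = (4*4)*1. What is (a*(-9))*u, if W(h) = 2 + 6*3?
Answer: -3312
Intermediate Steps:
u = 16 (u = 16*1 = 16)
W(h) = 20 (W(h) = 2 + 18 = 20)
a = 23 (a = (4 + 20) - 1 = 24 - 1 = 23)
(a*(-9))*u = (23*(-9))*16 = -207*16 = -3312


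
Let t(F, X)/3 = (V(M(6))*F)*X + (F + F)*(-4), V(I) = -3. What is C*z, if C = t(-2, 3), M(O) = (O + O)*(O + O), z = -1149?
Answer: -117198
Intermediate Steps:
M(O) = 4*O² (M(O) = (2*O)*(2*O) = 4*O²)
t(F, X) = -24*F - 9*F*X (t(F, X) = 3*((-3*F)*X + (F + F)*(-4)) = 3*(-3*F*X + (2*F)*(-4)) = 3*(-3*F*X - 8*F) = 3*(-8*F - 3*F*X) = -24*F - 9*F*X)
C = 102 (C = 3*(-2)*(-8 - 3*3) = 3*(-2)*(-8 - 9) = 3*(-2)*(-17) = 102)
C*z = 102*(-1149) = -117198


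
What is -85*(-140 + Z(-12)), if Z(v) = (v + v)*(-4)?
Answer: 3740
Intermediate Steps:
Z(v) = -8*v (Z(v) = (2*v)*(-4) = -8*v)
-85*(-140 + Z(-12)) = -85*(-140 - 8*(-12)) = -85*(-140 + 96) = -85*(-44) = 3740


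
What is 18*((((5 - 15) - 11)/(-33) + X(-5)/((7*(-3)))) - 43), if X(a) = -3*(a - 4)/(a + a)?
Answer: -292689/385 ≈ -760.23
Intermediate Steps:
X(a) = -3*(-4 + a)/(2*a)
18*((((5 - 15) - 11)/(-33) + X(-5)/((7*(-3)))) - 43) = 18*((((5 - 15) - 11)/(-33) + (-3/2 + 6/(-5))/((7*(-3)))) - 43) = 18*(((-10 - 11)*(-1/33) + (-3/2 + 6*(-⅕))/(-21)) - 43) = 18*((-21*(-1/33) + (-3/2 - 6/5)*(-1/21)) - 43) = 18*((7/11 - 27/10*(-1/21)) - 43) = 18*((7/11 + 9/70) - 43) = 18*(589/770 - 43) = 18*(-32521/770) = -292689/385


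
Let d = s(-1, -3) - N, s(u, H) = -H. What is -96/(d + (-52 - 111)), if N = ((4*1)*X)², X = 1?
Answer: 6/11 ≈ 0.54545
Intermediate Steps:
N = 16 (N = ((4*1)*1)² = (4*1)² = 4² = 16)
d = -13 (d = -1*(-3) - 1*16 = 3 - 16 = -13)
-96/(d + (-52 - 111)) = -96/(-13 + (-52 - 111)) = -96/(-13 - 163) = -96/(-176) = -96*(-1/176) = 6/11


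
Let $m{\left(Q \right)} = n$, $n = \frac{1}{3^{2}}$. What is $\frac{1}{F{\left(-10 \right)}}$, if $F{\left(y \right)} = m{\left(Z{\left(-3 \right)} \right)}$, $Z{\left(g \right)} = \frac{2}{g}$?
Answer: $9$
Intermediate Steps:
$n = \frac{1}{9} \approx 0.11111$
$m{\left(Q \right)} = \frac{1}{9}$
$F{\left(y \right)} = \frac{1}{9}$
$\frac{1}{F{\left(-10 \right)}} = \frac{1}{\frac{1}{9}} = 9$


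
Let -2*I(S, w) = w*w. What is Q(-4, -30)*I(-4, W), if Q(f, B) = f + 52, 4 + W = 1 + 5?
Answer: -96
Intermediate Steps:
W = 2 (W = -4 + (1 + 5) = -4 + 6 = 2)
I(S, w) = -w**2/2 (I(S, w) = -w*w/2 = -w**2/2)
Q(f, B) = 52 + f
Q(-4, -30)*I(-4, W) = (52 - 4)*(-1/2*2**2) = 48*(-1/2*4) = 48*(-2) = -96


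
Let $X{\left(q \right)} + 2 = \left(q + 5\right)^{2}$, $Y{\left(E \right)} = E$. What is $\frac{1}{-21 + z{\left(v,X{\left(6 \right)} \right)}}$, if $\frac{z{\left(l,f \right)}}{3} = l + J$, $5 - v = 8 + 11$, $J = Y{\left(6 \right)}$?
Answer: $- \frac{1}{45} \approx -0.022222$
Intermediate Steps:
$J = 6$
$X{\left(q \right)} = -2 + \left(5 + q\right)^{2}$ ($X{\left(q \right)} = -2 + \left(q + 5\right)^{2} = -2 + \left(5 + q\right)^{2}$)
$v = -14$ ($v = 5 - \left(8 + 11\right) = 5 - 19 = -14$)
$z{\left(l,f \right)} = 18 + 3 l$ ($z{\left(l,f \right)} = 3 \left(l + 6\right) = 3 \left(6 + l\right) = 18 + 3 l$)
$\frac{1}{-21 + z{\left(v,X{\left(6 \right)} \right)}} = \frac{1}{-21 + \left(18 + 3 \left(-14\right)\right)} = \frac{1}{-21 + \left(18 - 42\right)} = \frac{1}{-21 - 24} = \frac{1}{-45} = - \frac{1}{45}$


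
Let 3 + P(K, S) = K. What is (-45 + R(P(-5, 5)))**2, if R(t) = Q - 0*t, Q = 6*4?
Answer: 441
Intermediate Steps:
Q = 24
P(K, S) = -3 + K
R(t) = 24 (R(t) = 24 - 0*t = 24 - 1*0 = 24 + 0 = 24)
(-45 + R(P(-5, 5)))**2 = (-45 + 24)**2 = (-21)**2 = 441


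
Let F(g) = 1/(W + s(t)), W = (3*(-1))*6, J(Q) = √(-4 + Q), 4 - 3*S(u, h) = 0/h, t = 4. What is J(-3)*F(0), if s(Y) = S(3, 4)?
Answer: -3*I*√7/50 ≈ -0.15875*I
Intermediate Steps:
S(u, h) = 4/3 (S(u, h) = 4/3 - 0/h = 4/3 - ⅓*0 = 4/3 + 0 = 4/3)
s(Y) = 4/3
W = -18 (W = -3*6 = -18)
F(g) = -3/50 (F(g) = 1/(-18 + 4/3) = 1/(-50/3) = -3/50)
J(-3)*F(0) = √(-4 - 3)*(-3/50) = √(-7)*(-3/50) = (I*√7)*(-3/50) = -3*I*√7/50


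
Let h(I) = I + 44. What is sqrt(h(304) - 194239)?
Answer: I*sqrt(193891) ≈ 440.33*I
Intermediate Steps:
h(I) = 44 + I
sqrt(h(304) - 194239) = sqrt((44 + 304) - 194239) = sqrt(348 - 194239) = sqrt(-193891) = I*sqrt(193891)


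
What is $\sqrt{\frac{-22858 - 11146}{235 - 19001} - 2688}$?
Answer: $\frac{i \sqrt{236493842266}}{9383} \approx 51.828 i$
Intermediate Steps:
$\sqrt{\frac{-22858 - 11146}{235 - 19001} - 2688} = \sqrt{- \frac{34004}{-18766} - 2688} = \sqrt{\left(-34004\right) \left(- \frac{1}{18766}\right) - 2688} = \sqrt{\frac{17002}{9383} - 2688} = \sqrt{- \frac{25204502}{9383}} = \frac{i \sqrt{236493842266}}{9383}$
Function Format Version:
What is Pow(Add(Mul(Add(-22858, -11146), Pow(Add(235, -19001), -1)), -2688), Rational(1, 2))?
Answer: Mul(Rational(1, 9383), I, Pow(236493842266, Rational(1, 2))) ≈ Mul(51.828, I)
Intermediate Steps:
Pow(Add(Mul(Add(-22858, -11146), Pow(Add(235, -19001), -1)), -2688), Rational(1, 2)) = Pow(Add(Mul(-34004, Pow(-18766, -1)), -2688), Rational(1, 2)) = Pow(Add(Mul(-34004, Rational(-1, 18766)), -2688), Rational(1, 2)) = Pow(Add(Rational(17002, 9383), -2688), Rational(1, 2)) = Pow(Rational(-25204502, 9383), Rational(1, 2)) = Mul(Rational(1, 9383), I, Pow(236493842266, Rational(1, 2)))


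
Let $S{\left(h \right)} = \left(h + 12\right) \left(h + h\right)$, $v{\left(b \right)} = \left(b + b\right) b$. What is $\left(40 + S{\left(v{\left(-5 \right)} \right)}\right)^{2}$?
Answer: $38937600$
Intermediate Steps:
$v{\left(b \right)} = 2 b^{2}$ ($v{\left(b \right)} = 2 b b = 2 b^{2}$)
$S{\left(h \right)} = 2 h \left(12 + h\right)$ ($S{\left(h \right)} = \left(12 + h\right) 2 h = 2 h \left(12 + h\right)$)
$\left(40 + S{\left(v{\left(-5 \right)} \right)}\right)^{2} = \left(40 + 2 \cdot 2 \left(-5\right)^{2} \left(12 + 2 \left(-5\right)^{2}\right)\right)^{2} = \left(40 + 2 \cdot 2 \cdot 25 \left(12 + 2 \cdot 25\right)\right)^{2} = \left(40 + 2 \cdot 50 \left(12 + 50\right)\right)^{2} = \left(40 + 2 \cdot 50 \cdot 62\right)^{2} = \left(40 + 6200\right)^{2} = 6240^{2} = 38937600$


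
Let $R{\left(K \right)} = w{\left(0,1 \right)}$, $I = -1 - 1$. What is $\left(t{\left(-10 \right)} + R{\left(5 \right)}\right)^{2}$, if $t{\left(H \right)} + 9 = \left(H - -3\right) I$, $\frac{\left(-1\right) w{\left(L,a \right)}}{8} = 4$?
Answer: $729$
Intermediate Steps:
$I = -2$ ($I = -1 - 1 = -2$)
$w{\left(L,a \right)} = -32$ ($w{\left(L,a \right)} = \left(-8\right) 4 = -32$)
$R{\left(K \right)} = -32$
$t{\left(H \right)} = -15 - 2 H$ ($t{\left(H \right)} = -9 + \left(H - -3\right) \left(-2\right) = -9 + \left(H + 3\right) \left(-2\right) = -9 + \left(3 + H\right) \left(-2\right) = -9 - \left(6 + 2 H\right) = -15 - 2 H$)
$\left(t{\left(-10 \right)} + R{\left(5 \right)}\right)^{2} = \left(\left(-15 - -20\right) - 32\right)^{2} = \left(\left(-15 + 20\right) - 32\right)^{2} = \left(5 - 32\right)^{2} = \left(-27\right)^{2} = 729$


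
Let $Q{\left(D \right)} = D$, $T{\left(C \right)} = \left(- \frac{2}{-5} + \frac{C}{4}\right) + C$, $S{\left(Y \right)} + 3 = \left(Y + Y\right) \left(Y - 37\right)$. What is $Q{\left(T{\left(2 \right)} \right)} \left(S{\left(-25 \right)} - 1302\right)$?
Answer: $\frac{10411}{2} \approx 5205.5$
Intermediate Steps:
$S{\left(Y \right)} = -3 + 2 Y \left(-37 + Y\right)$ ($S{\left(Y \right)} = -3 + \left(Y + Y\right) \left(Y - 37\right) = -3 + 2 Y \left(-37 + Y\right)$)
$T{\left(C \right)} = \frac{2}{5} + \frac{5 C}{4}$ ($T{\left(C \right)} = \left(\left(-2\right) \left(- \frac{1}{5}\right) + C \frac{1}{4}\right) + C = \left(\frac{2}{5} + \frac{C}{4}\right) + C = \frac{2}{5} + \frac{5 C}{4}$)
$Q{\left(T{\left(2 \right)} \right)} \left(S{\left(-25 \right)} - 1302\right) = \left(\frac{2}{5} + \frac{5}{4} \cdot 2\right) \left(\left(-3 - -1850 + 2 \left(-25\right)^{2}\right) - 1302\right) = \left(\frac{2}{5} + \frac{5}{2}\right) \left(\left(-3 + 1850 + 2 \cdot 625\right) - 1302\right) = \frac{29 \left(\left(-3 + 1850 + 1250\right) - 1302\right)}{10} = \frac{29 \left(3097 - 1302\right)}{10} = \frac{29}{10} \cdot 1795 = \frac{10411}{2}$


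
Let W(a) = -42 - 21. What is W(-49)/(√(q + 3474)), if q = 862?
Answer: -63*√271/1084 ≈ -0.95674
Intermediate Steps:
W(a) = -63
W(-49)/(√(q + 3474)) = -63/√(862 + 3474) = -63*√271/1084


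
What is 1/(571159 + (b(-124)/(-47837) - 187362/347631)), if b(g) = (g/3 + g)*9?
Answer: 5543208049/3166050350871769 ≈ 1.7508e-6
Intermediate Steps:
b(g) = 12*g (b(g) = (g*(1/3) + g)*9 = (g/3 + g)*9 = (4*g/3)*9 = 12*g)
1/(571159 + (b(-124)/(-47837) - 187362/347631)) = 1/(571159 + ((12*(-124))/(-47837) - 187362/347631)) = 1/(571159 + (-1488*(-1/47837) - 187362*1/347631)) = 1/(571159 + (1488/47837 - 62454/115877)) = 1/(571159 - 2815187022/5543208049) = 1/(3166050350871769/5543208049) = 5543208049/3166050350871769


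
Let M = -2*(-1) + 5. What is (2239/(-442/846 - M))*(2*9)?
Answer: -8523873/1591 ≈ -5357.6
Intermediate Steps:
M = 7 (M = 2 + 5 = 7)
(2239/(-442/846 - M))*(2*9) = (2239/(-442/846 - 1*7))*(2*9) = (2239/(-442*1/846 - 7))*18 = (2239/(-221/423 - 7))*18 = (2239/(-3182/423))*18 = (2239*(-423/3182))*18 = -947097/3182*18 = -8523873/1591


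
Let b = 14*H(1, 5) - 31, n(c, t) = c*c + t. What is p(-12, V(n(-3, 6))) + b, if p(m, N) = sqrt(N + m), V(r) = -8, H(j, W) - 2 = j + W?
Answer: 81 + 2*I*sqrt(5) ≈ 81.0 + 4.4721*I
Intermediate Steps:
H(j, W) = 2 + W + j (H(j, W) = 2 + (j + W) = 2 + (W + j) = 2 + W + j)
n(c, t) = t + c**2 (n(c, t) = c**2 + t = t + c**2)
b = 81 (b = 14*(2 + 5 + 1) - 31 = 14*8 - 31 = 112 - 31 = 81)
p(-12, V(n(-3, 6))) + b = sqrt(-8 - 12) + 81 = sqrt(-20) + 81 = 2*I*sqrt(5) + 81 = 81 + 2*I*sqrt(5)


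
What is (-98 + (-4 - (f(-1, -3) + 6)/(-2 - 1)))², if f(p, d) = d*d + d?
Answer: 9604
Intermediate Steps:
f(p, d) = d + d² (f(p, d) = d² + d = d + d²)
(-98 + (-4 - (f(-1, -3) + 6)/(-2 - 1)))² = (-98 + (-4 - (-3*(1 - 3) + 6)/(-2 - 1)))² = (-98 + (-4 - (-3*(-2) + 6)/(-3)))² = (-98 + (-4 - (6 + 6)*(-1)/3))² = (-98 + (-4 - 12*(-1)/3))² = (-98 + (-4 - 1*(-4)))² = (-98 + (-4 + 4))² = (-98 + 0)² = (-98)² = 9604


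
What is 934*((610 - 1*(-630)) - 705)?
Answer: 499690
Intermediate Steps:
934*((610 - 1*(-630)) - 705) = 934*((610 + 630) - 705) = 934*(1240 - 705) = 934*535 = 499690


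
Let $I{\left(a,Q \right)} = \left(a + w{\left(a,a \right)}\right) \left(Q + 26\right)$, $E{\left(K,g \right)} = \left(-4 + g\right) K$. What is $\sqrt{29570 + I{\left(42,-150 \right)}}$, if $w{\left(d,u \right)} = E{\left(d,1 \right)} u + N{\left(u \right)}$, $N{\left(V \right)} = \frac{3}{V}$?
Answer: $\frac{2 \sqrt{8336874}}{7} \approx 824.96$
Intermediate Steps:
$E{\left(K,g \right)} = K \left(-4 + g\right)$
$w{\left(d,u \right)} = \frac{3}{u} - 3 d u$ ($w{\left(d,u \right)} = d \left(-4 + 1\right) u + \frac{3}{u} = d \left(-3\right) u + \frac{3}{u} = - 3 d u + \frac{3}{u} = \frac{3}{u} - 3 d u$)
$I{\left(a,Q \right)} = \left(26 + Q\right) \left(a - 3 a^{2} + \frac{3}{a}\right)$ ($I{\left(a,Q \right)} = \left(a - \left(- \frac{3}{a} + 3 a a\right)\right) \left(Q + 26\right) = \left(a - \left(- \frac{3}{a} + 3 a^{2}\right)\right) \left(26 + Q\right) = \left(a - 3 a^{2} + \frac{3}{a}\right) \left(26 + Q\right) = \left(26 + Q\right) \left(a - 3 a^{2} + \frac{3}{a}\right)$)
$\sqrt{29570 + I{\left(42,-150 \right)}} = \sqrt{29570 + \frac{78 - 78 \cdot 42^{3} + 42^{2} \left(26 - 150\right) + 3 \left(-150\right) \left(1 - 42^{3}\right)}{42}} = \sqrt{29570 + \frac{78 - 5778864 + 1764 \left(-124\right) + 3 \left(-150\right) \left(1 - 74088\right)}{42}} = \sqrt{29570 + \frac{78 - 5778864 - 218736 + 3 \left(-150\right) \left(1 - 74088\right)}{42}} = \sqrt{29570 + \frac{78 - 5778864 - 218736 + 3 \left(-150\right) \left(-74087\right)}{42}} = \sqrt{29570 + \frac{78 - 5778864 - 218736 + 33339150}{42}} = \sqrt{29570 + \frac{1}{42} \cdot 27341628} = \sqrt{29570 + \frac{4556938}{7}} = \sqrt{\frac{4763928}{7}} = \frac{2 \sqrt{8336874}}{7}$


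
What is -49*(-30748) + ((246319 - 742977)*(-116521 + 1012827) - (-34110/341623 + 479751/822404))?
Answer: -125067533555783094769065/280952121692 ≈ -4.4516e+11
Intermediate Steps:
-49*(-30748) + ((246319 - 742977)*(-116521 + 1012827) - (-34110/341623 + 479751/822404)) = 1506652 + (-496658*896306 - (-34110*1/341623 + 479751*(1/822404))) = 1506652 + (-445157545348 - (-34110/341623 + 479751/822404)) = 1506652 + (-445157545348 - 1*135841775433/280952121692) = 1506652 + (-445157545348 - 135841775433/280952121692) = 1506652 - 125067956852859146264249/280952121692 = -125067533555783094769065/280952121692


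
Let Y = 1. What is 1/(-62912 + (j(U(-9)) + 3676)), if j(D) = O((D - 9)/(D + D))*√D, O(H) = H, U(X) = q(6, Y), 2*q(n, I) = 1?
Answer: -473888/28071229279 + 34*√2/28071229279 ≈ -1.6880e-5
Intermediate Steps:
q(n, I) = ½ (q(n, I) = (½)*1 = ½)
U(X) = ½
j(D) = (-9 + D)/(2*√D) (j(D) = ((D - 9)/(D + D))*√D = ((-9 + D)/((2*D)))*√D = ((-9 + D)*(1/(2*D)))*√D = ((-9 + D)/(2*D))*√D = (-9 + D)/(2*√D))
1/(-62912 + (j(U(-9)) + 3676)) = 1/(-62912 + ((-9 + ½)/(2*2^(-½)) + 3676)) = 1/(-62912 + ((½)*√2*(-17/2) + 3676)) = 1/(-62912 + (-17*√2/4 + 3676)) = 1/(-62912 + (3676 - 17*√2/4)) = 1/(-59236 - 17*√2/4)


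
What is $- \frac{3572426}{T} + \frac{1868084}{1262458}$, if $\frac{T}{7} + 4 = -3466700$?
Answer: $\frac{12460674427265}{7658994347256} \approx 1.6269$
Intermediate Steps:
$T = -24266928$ ($T = -28 + 7 \left(-3466700\right) = -28 - 24266900 = -24266928$)
$- \frac{3572426}{T} + \frac{1868084}{1262458} = - \frac{3572426}{-24266928} + \frac{1868084}{1262458} = \left(-3572426\right) \left(- \frac{1}{24266928}\right) + 1868084 \cdot \frac{1}{1262458} = \frac{1786213}{12133464} + \frac{934042}{631229} = \frac{12460674427265}{7658994347256}$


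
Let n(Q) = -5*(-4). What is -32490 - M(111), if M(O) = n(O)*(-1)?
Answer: -32470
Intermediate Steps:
n(Q) = 20
M(O) = -20 (M(O) = 20*(-1) = -20)
-32490 - M(111) = -32490 - 1*(-20) = -32490 + 20 = -32470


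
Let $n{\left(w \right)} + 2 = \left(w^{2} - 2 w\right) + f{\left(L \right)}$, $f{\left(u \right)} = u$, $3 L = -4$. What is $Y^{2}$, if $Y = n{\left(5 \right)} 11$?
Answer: $\frac{148225}{9} \approx 16469.0$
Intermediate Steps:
$L = - \frac{4}{3}$ ($L = \frac{1}{3} \left(-4\right) = - \frac{4}{3} \approx -1.3333$)
$n{\left(w \right)} = - \frac{10}{3} + w^{2} - 2 w$ ($n{\left(w \right)} = -2 - \left(\frac{4}{3} - w^{2} + 2 w\right) = - \frac{10}{3} + w^{2} - 2 w$)
$Y = \frac{385}{3}$ ($Y = \left(- \frac{10}{3} + 5^{2} - 10\right) 11 = \left(- \frac{10}{3} + 25 - 10\right) 11 = \frac{35}{3} \cdot 11 = \frac{385}{3} \approx 128.33$)
$Y^{2} = \left(\frac{385}{3}\right)^{2} = \frac{148225}{9}$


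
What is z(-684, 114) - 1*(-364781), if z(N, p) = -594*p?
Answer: 297065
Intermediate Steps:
z(-684, 114) - 1*(-364781) = -594*114 - 1*(-364781) = -67716 + 364781 = 297065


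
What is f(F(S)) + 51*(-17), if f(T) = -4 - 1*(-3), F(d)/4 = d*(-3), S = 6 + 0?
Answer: -868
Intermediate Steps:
S = 6
F(d) = -12*d (F(d) = 4*(d*(-3)) = 4*(-3*d) = -12*d)
f(T) = -1 (f(T) = -4 + 3 = -1)
f(F(S)) + 51*(-17) = -1 + 51*(-17) = -1 - 867 = -868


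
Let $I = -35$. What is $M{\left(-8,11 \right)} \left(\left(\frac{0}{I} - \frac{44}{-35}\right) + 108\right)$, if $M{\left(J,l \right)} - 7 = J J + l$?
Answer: $\frac{313568}{35} \approx 8959.1$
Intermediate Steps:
$M{\left(J,l \right)} = 7 + l + J^{2}$ ($M{\left(J,l \right)} = 7 + \left(J J + l\right) = 7 + \left(J^{2} + l\right) = 7 + \left(l + J^{2}\right) = 7 + l + J^{2}$)
$M{\left(-8,11 \right)} \left(\left(\frac{0}{I} - \frac{44}{-35}\right) + 108\right) = \left(7 + 11 + \left(-8\right)^{2}\right) \left(\left(\frac{0}{-35} - \frac{44}{-35}\right) + 108\right) = \left(7 + 11 + 64\right) \left(\left(0 \left(- \frac{1}{35}\right) - - \frac{44}{35}\right) + 108\right) = 82 \left(\left(0 + \frac{44}{35}\right) + 108\right) = 82 \left(\frac{44}{35} + 108\right) = 82 \cdot \frac{3824}{35} = \frac{313568}{35}$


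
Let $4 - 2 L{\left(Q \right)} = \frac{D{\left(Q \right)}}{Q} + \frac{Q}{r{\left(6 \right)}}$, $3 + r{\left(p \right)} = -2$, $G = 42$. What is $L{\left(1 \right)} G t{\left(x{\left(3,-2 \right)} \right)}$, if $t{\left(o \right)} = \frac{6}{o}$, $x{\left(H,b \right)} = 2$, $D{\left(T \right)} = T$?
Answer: $\frac{1008}{5} \approx 201.6$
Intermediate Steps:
$r{\left(p \right)} = -5$ ($r{\left(p \right)} = -3 - 2 = -5$)
$L{\left(Q \right)} = \frac{3}{2} + \frac{Q}{10}$ ($L{\left(Q \right)} = 2 - \frac{\frac{Q}{Q} + \frac{Q}{-5}}{2} = 2 - \frac{1 + Q \left(- \frac{1}{5}\right)}{2} = 2 - \frac{1 - \frac{Q}{5}}{2} = 2 + \left(- \frac{1}{2} + \frac{Q}{10}\right) = \frac{3}{2} + \frac{Q}{10}$)
$L{\left(1 \right)} G t{\left(x{\left(3,-2 \right)} \right)} = \left(\frac{3}{2} + \frac{1}{10} \cdot 1\right) 42 \cdot \frac{6}{2} = \left(\frac{3}{2} + \frac{1}{10}\right) 42 \cdot 6 \cdot \frac{1}{2} = \frac{8}{5} \cdot 42 \cdot 3 = \frac{336}{5} \cdot 3 = \frac{1008}{5}$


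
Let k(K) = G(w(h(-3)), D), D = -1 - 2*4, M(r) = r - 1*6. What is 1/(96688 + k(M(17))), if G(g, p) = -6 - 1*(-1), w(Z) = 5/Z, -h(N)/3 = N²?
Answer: 1/96683 ≈ 1.0343e-5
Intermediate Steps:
M(r) = -6 + r (M(r) = r - 6 = -6 + r)
h(N) = -3*N²
D = -9 (D = -1 - 8 = -9)
G(g, p) = -5 (G(g, p) = -6 + 1 = -5)
k(K) = -5
1/(96688 + k(M(17))) = 1/(96688 - 5) = 1/96683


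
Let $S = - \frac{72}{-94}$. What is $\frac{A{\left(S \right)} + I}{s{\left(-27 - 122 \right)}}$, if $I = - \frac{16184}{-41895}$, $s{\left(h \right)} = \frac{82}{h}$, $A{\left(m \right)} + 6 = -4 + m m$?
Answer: $\frac{8891193709}{542055465} \approx 16.403$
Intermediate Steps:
$S = \frac{36}{47}$ ($S = \left(-72\right) \left(- \frac{1}{94}\right) = \frac{36}{47} \approx 0.76596$)
$A{\left(m \right)} = -10 + m^{2}$ ($A{\left(m \right)} = -6 + \left(-4 + m m\right) = -6 + \left(-4 + m^{2}\right) = -10 + m^{2}$)
$I = \frac{2312}{5985}$ ($I = \left(-16184\right) \left(- \frac{1}{41895}\right) = \frac{2312}{5985} \approx 0.3863$)
$\frac{A{\left(S \right)} + I}{s{\left(-27 - 122 \right)}} = \frac{\left(-10 + \left(\frac{36}{47}\right)^{2}\right) + \frac{2312}{5985}}{82 \frac{1}{-27 - 122}} = \frac{\left(-10 + \frac{1296}{2209}\right) + \frac{2312}{5985}}{82 \frac{1}{-27 - 122}} = \frac{- \frac{20794}{2209} + \frac{2312}{5985}}{82 \frac{1}{-149}} = - \frac{119344882}{13220865 \cdot 82 \left(- \frac{1}{149}\right)} = - \frac{119344882}{13220865 \left(- \frac{82}{149}\right)} = \left(- \frac{119344882}{13220865}\right) \left(- \frac{149}{82}\right) = \frac{8891193709}{542055465}$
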